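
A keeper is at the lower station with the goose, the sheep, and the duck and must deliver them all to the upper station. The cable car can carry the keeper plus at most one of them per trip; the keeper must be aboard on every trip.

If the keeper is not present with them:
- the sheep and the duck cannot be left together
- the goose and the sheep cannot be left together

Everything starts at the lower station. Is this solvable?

1. Keeper goes to the upper station with the sheep.  [the lower station: the duck, the goose | the upper station: the sheep]
2. Keeper goes back to the lower station alone.  [the lower station: the duck, the goose | the upper station: the sheep]
3. Keeper goes to the upper station with the goose.  [the lower station: the duck | the upper station: the goose, the sheep]
4. Keeper goes back to the lower station with the sheep.  [the lower station: the duck, the sheep | the upper station: the goose]
5. Keeper goes to the upper station with the duck.  [the lower station: the sheep | the upper station: the duck, the goose]
6. Keeper goes back to the lower station alone.  [the lower station: the sheep | the upper station: the duck, the goose]
7. Keeper goes to the upper station with the sheep.  [the lower station: — | the upper station: the duck, the goose, the sheep]

Yes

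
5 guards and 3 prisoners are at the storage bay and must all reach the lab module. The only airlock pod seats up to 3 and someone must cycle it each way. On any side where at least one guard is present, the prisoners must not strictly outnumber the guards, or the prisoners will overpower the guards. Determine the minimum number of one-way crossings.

7

Counting alone: each trip to the lab module takes at most 3 across and each return brings at least 1 back, so after t trips out (and t−1 returns) at most 3t − (t−1) of the 8 are across; that first reaches 8 at t = 4, so at least 7 crossings are needed.
The plan below uses exactly 7 crossings, so it is optimal:
1. 2 prisoners → the lab module.  (the storage bay: 5G 1P; the lab module: 0G 2P)
2. 1 prisoner ← the storage bay.  (the storage bay: 5G 2P; the lab module: 0G 1P)
3. 2 guards and 1 prisoner → the lab module.  (the storage bay: 3G 1P; the lab module: 2G 2P)
4. 1 prisoner ← the storage bay.  (the storage bay: 3G 2P; the lab module: 2G 1P)
5. 1 guard and 2 prisoners → the lab module.  (the storage bay: 2G 0P; the lab module: 3G 3P)
6. 1 prisoner ← the storage bay.  (the storage bay: 2G 1P; the lab module: 3G 2P)
7. 2 guards and 1 prisoner → the lab module.  (the storage bay: 0G 0P; the lab module: 5G 3P)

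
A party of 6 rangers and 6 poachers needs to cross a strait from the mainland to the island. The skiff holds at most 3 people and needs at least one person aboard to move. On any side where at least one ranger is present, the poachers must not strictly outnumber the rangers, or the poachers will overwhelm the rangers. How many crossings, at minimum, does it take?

Following every safe sequence of crossings from the start, the most of the 12 that can be at the island as the skiff arrives there on crossings 1, 3, 5 is 3, 5, 6 respectively; the best ever achieved is 6 of 12.
From crossing 7 on, no configuration arises that was not already reachable earlier: only 17 distinct safe configurations (who is on which side, and where the skiff is) can ever be reached, none of them has everyone across, and every continuation just revisits them. They are: 0 rangers + 0 poachers across (skiff back at the start); 0 rangers + 1 poacher across (skiff there); 0 rangers + 1 poacher across (skiff back at the start); 0 rangers + 2 poachers across (skiff there); 0 rangers + 2 poachers across (skiff back at the start); 0 rangers + 3 poachers across (skiff there); 0 rangers + 3 poachers across (skiff back at the start); 0 rangers + 4 poachers across (skiff there); 0 rangers + 4 poachers across (skiff back at the start); 0 rangers + 5 poachers across (skiff there); 0 rangers + 5 poachers across (skiff back at the start); 0 rangers + 6 poachers across (skiff there); 1 ranger + 1 poacher across (skiff there); 1 ranger + 1 poacher across (skiff back at the start); 2 rangers + 2 poachers across (skiff there); 2 rangers + 2 poachers across (skiff back at the start); 3 rangers + 3 poachers across (skiff there). So no valid plan exists.

impossible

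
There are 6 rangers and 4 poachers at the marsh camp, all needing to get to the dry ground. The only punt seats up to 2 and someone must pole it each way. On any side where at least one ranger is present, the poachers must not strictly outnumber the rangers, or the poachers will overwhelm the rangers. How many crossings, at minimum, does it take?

17

Counting alone: each trip to the dry ground takes at most 2 across and each return brings at least 1 back, so after t trips out (and t−1 returns) at most 2t − (t−1) of the 10 are across; that first reaches 10 at t = 9, so at least 17 crossings are needed.
The plan below uses exactly 17 crossings, so it is optimal:
1. 2 poachers → the dry ground.  (the marsh camp: 6R 2P; the dry ground: 0R 2P)
2. 1 poacher ← the marsh camp.  (the marsh camp: 6R 3P; the dry ground: 0R 1P)
3. 2 poachers → the dry ground.  (the marsh camp: 6R 1P; the dry ground: 0R 3P)
4. 1 poacher ← the marsh camp.  (the marsh camp: 6R 2P; the dry ground: 0R 2P)
5. 2 rangers → the dry ground.  (the marsh camp: 4R 2P; the dry ground: 2R 2P)
6. 1 poacher ← the marsh camp.  (the marsh camp: 4R 3P; the dry ground: 2R 1P)
7. 1 ranger and 1 poacher → the dry ground.  (the marsh camp: 3R 2P; the dry ground: 3R 2P)
8. 1 poacher ← the marsh camp.  (the marsh camp: 3R 3P; the dry ground: 3R 1P)
9. 2 poachers → the dry ground.  (the marsh camp: 3R 1P; the dry ground: 3R 3P)
10. 1 poacher ← the marsh camp.  (the marsh camp: 3R 2P; the dry ground: 3R 2P)
11. 1 ranger and 1 poacher → the dry ground.  (the marsh camp: 2R 1P; the dry ground: 4R 3P)
12. 1 poacher ← the marsh camp.  (the marsh camp: 2R 2P; the dry ground: 4R 2P)
13. 2 poachers → the dry ground.  (the marsh camp: 2R 0P; the dry ground: 4R 4P)
14. 1 poacher ← the marsh camp.  (the marsh camp: 2R 1P; the dry ground: 4R 3P)
15. 1 ranger and 1 poacher → the dry ground.  (the marsh camp: 1R 0P; the dry ground: 5R 4P)
16. 1 poacher ← the marsh camp.  (the marsh camp: 1R 1P; the dry ground: 5R 3P)
17. 1 ranger and 1 poacher → the dry ground.  (the marsh camp: 0R 0P; the dry ground: 6R 4P)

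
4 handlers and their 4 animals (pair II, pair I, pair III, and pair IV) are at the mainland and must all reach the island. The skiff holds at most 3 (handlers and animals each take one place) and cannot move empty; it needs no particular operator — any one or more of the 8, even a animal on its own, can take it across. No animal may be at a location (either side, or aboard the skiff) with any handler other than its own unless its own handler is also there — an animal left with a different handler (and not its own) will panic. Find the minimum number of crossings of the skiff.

9

Counting alone: each trip to the island takes at most 3 across and each return brings at least 1 back, so after t trips out (and t−1 returns) at most 3t − (t−1) of the 8 are across; that first reaches 8 at t = 4, so at least 7 crossings are needed.
The safety rule pushes this higher. Following every safe sequence of crossings, the most of the 8 that can be at the island as the skiff arrives there on crossing 7 is 7 — never all 8.
So no plan with fewer than 9 crossings exists, and this one achieves 9:
1. animal II and handler II cross → the island.
2. handler II crosses ← the mainland.
3. animal I, handler I, and handler II cross → the island.
4. animal II and handler II cross ← the mainland.
5. handler II, handler III, and handler IV cross → the island.
6. animal I crosses ← the mainland.
7. animal I and animal II cross → the island.
8. animal II crosses ← the mainland.
9. animal II, animal III, and animal IV cross → the island.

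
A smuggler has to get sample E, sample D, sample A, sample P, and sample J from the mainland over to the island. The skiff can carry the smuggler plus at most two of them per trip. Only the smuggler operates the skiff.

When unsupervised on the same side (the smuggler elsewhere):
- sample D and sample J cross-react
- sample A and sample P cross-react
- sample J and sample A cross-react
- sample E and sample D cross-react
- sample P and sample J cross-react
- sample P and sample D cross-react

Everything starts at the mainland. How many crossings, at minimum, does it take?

impossible

Whatever the first load, the items left behind include a forbidden pair without the smuggler. No opening move is safe, so no plan exists.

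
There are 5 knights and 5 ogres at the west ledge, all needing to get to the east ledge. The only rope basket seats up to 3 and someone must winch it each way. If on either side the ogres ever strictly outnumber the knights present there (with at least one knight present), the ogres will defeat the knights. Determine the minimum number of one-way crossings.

11

Counting alone: each trip to the east ledge takes at most 3 across and each return brings at least 1 back, so after t trips out (and t−1 returns) at most 3t − (t−1) of the 10 are across; that first reaches 10 at t = 5, so at least 9 crossings are needed.
The safety rule pushes this higher. Following every safe sequence of crossings, the most of the 10 that can be at the east ledge as the rope basket arrives there on crossing 9 is 9 — never all 10.
So no plan with fewer than 11 crossings exists, and this one achieves 11:
1. 2 ogres → the east ledge.  (the west ledge: 5K 3O; the east ledge: 0K 2O)
2. 1 ogre ← the west ledge.  (the west ledge: 5K 4O; the east ledge: 0K 1O)
3. 3 ogres → the east ledge.  (the west ledge: 5K 1O; the east ledge: 0K 4O)
4. 1 ogre ← the west ledge.  (the west ledge: 5K 2O; the east ledge: 0K 3O)
5. 3 knights → the east ledge.  (the west ledge: 2K 2O; the east ledge: 3K 3O)
6. 1 knight and 1 ogre ← the west ledge.  (the west ledge: 3K 3O; the east ledge: 2K 2O)
7. 3 knights → the east ledge.  (the west ledge: 0K 3O; the east ledge: 5K 2O)
8. 1 ogre ← the west ledge.  (the west ledge: 0K 4O; the east ledge: 5K 1O)
9. 2 ogres → the east ledge.  (the west ledge: 0K 2O; the east ledge: 5K 3O)
10. 1 ogre ← the west ledge.  (the west ledge: 0K 3O; the east ledge: 5K 2O)
11. 3 ogres → the east ledge.  (the west ledge: 0K 0O; the east ledge: 5K 5O)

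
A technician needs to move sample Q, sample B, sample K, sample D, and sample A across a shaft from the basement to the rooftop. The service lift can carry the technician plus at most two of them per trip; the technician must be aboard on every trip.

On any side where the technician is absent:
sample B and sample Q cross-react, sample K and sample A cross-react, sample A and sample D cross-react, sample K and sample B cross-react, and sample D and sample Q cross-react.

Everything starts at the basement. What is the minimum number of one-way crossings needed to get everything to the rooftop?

impossible

Whatever the first load, the items left behind include a forbidden pair without the technician. No opening move is safe, so no plan exists.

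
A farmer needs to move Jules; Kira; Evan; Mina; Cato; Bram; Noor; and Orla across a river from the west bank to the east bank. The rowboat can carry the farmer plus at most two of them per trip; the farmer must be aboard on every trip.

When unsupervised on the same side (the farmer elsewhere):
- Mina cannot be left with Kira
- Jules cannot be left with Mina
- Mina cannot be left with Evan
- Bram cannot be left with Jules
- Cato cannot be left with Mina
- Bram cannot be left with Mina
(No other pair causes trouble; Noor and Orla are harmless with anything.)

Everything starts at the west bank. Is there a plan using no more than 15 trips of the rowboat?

Yes — this plan uses 13 crossings (≤ 15):
1. Farmer goes to the east bank with Jules and Mina.
2. Farmer goes back to the west bank with Jules.
3. Farmer goes to the east bank with Jules and Kira.
4. Farmer goes back to the west bank with Mina.
5. Farmer goes to the east bank with Evan and Mina.
6. Farmer goes back to the west bank with Mina.
7. Farmer goes to the east bank with Cato and Mina.
8. Farmer goes back to the west bank with Mina.
9. Farmer goes to the east bank with Mina and Noor.
10. Farmer goes back to the west bank with Mina.
11. Farmer goes to the east bank with Mina and Orla.
12. Farmer goes back to the west bank with Mina.
13. Farmer goes to the east bank with Bram and Mina.

Yes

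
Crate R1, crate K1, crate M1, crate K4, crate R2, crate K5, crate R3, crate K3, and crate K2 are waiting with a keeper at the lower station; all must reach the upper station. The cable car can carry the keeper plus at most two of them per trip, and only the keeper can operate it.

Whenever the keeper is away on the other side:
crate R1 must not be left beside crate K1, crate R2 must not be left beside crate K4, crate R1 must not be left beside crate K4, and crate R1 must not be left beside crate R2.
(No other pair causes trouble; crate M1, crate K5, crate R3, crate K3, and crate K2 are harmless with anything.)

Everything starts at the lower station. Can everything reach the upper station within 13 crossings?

No

Counting alone: the keeper can take at most 2 across per trip to the upper station, so moving all 9 needs at least 5 loaded trips out, with a return between consecutive ones — at least 9 crossings.
The safety rule pushes this higher. Following every safe sequence of crossings, the most of the 9 that can be at the upper station as the cable car arrives there on crossings 9, 11, 13 is 6, 7, 8 respectively — never all 9.
So the move cannot be finished within 13 crossings. (The shortest complete plan takes 15:)
1. Keeper goes to the upper station with crate K4 and crate R1.
2. Keeper goes back to the lower station with crate R1.
3. Keeper goes to the upper station with crate K1 and crate R1.
4. Keeper goes back to the lower station with crate R1.
5. Keeper goes to the upper station with crate M1 and crate R1.
6. Keeper goes back to the lower station with crate R1.
7. Keeper goes to the upper station with crate K5 and crate R1.
8. Keeper goes back to the lower station with crate R1.
9. Keeper goes to the upper station with crate R1 and crate R3.
10. Keeper goes back to the lower station with crate R1.
11. Keeper goes to the upper station with crate K3 and crate R1.
12. Keeper goes back to the lower station with crate R1.
13. Keeper goes to the upper station with crate K2 and crate R1.
14. Keeper goes back to the lower station with crate R1.
15. Keeper goes to the upper station with crate R1 and crate R2.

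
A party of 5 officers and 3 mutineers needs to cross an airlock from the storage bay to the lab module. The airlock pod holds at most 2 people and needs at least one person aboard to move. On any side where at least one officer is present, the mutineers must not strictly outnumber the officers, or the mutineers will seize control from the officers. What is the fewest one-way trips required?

Counting alone: each trip to the lab module takes at most 2 across and each return brings at least 1 back, so after t trips out (and t−1 returns) at most 2t − (t−1) of the 8 are across; that first reaches 8 at t = 7, so at least 13 crossings are needed.
The plan below uses exactly 13 crossings, so it is optimal:
1. 2 mutineers → the lab module.  (the storage bay: 5O 1M; the lab module: 0O 2M)
2. 1 mutineer ← the storage bay.  (the storage bay: 5O 2M; the lab module: 0O 1M)
3. 2 mutineers → the lab module.  (the storage bay: 5O 0M; the lab module: 0O 3M)
4. 1 mutineer ← the storage bay.  (the storage bay: 5O 1M; the lab module: 0O 2M)
5. 2 officers → the lab module.  (the storage bay: 3O 1M; the lab module: 2O 2M)
6. 1 mutineer ← the storage bay.  (the storage bay: 3O 2M; the lab module: 2O 1M)
7. 1 officer and 1 mutineer → the lab module.  (the storage bay: 2O 1M; the lab module: 3O 2M)
8. 1 mutineer ← the storage bay.  (the storage bay: 2O 2M; the lab module: 3O 1M)
9. 2 mutineers → the lab module.  (the storage bay: 2O 0M; the lab module: 3O 3M)
10. 1 mutineer ← the storage bay.  (the storage bay: 2O 1M; the lab module: 3O 2M)
11. 1 officer and 1 mutineer → the lab module.  (the storage bay: 1O 0M; the lab module: 4O 3M)
12. 1 mutineer ← the storage bay.  (the storage bay: 1O 1M; the lab module: 4O 2M)
13. 1 officer and 1 mutineer → the lab module.  (the storage bay: 0O 0M; the lab module: 5O 3M)

13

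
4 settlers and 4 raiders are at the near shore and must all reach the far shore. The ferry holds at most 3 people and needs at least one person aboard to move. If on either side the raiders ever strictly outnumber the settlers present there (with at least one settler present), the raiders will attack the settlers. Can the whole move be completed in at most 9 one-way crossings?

Yes

Yes — this plan uses 9 crossings (≤ 9):
1. 2 raiders → the far shore.  (the near shore: 4S 2R; the far shore: 0S 2R)
2. 1 raider ← the near shore.  (the near shore: 4S 3R; the far shore: 0S 1R)
3. 3 raiders → the far shore.  (the near shore: 4S 0R; the far shore: 0S 4R)
4. 1 raider ← the near shore.  (the near shore: 4S 1R; the far shore: 0S 3R)
5. 3 settlers → the far shore.  (the near shore: 1S 1R; the far shore: 3S 3R)
6. 1 settler and 1 raider ← the near shore.  (the near shore: 2S 2R; the far shore: 2S 2R)
7. 2 settlers → the far shore.  (the near shore: 0S 2R; the far shore: 4S 2R)
8. 1 raider ← the near shore.  (the near shore: 0S 3R; the far shore: 4S 1R)
9. 3 raiders → the far shore.  (the near shore: 0S 0R; the far shore: 4S 4R)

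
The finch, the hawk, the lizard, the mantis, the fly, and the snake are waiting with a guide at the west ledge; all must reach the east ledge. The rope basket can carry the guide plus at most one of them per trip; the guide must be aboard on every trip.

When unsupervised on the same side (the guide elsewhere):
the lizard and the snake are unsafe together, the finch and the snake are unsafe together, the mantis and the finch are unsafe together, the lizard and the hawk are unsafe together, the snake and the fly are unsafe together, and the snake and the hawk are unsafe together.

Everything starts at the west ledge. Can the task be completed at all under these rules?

Whatever the first load, the items left behind include a forbidden pair without the guide. No opening move is safe, so no plan exists.

No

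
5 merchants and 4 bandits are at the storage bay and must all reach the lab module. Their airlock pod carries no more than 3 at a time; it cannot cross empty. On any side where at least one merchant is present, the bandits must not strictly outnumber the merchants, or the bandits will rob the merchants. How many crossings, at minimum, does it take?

Counting alone: each trip to the lab module takes at most 3 across and each return brings at least 1 back, so after t trips out (and t−1 returns) at most 3t − (t−1) of the 9 are across; that first reaches 9 at t = 4, so at least 7 crossings are needed.
The plan below uses exactly 7 crossings, so it is optimal:
1. 3 bandits → the lab module.  (the storage bay: 5M 1B; the lab module: 0M 3B)
2. 1 bandit ← the storage bay.  (the storage bay: 5M 2B; the lab module: 0M 2B)
3. 3 merchants → the lab module.  (the storage bay: 2M 2B; the lab module: 3M 2B)
4. 1 merchant ← the storage bay.  (the storage bay: 3M 2B; the lab module: 2M 2B)
5. 2 merchants and 1 bandit → the lab module.  (the storage bay: 1M 1B; the lab module: 4M 3B)
6. 1 merchant ← the storage bay.  (the storage bay: 2M 1B; the lab module: 3M 3B)
7. 2 merchants and 1 bandit → the lab module.  (the storage bay: 0M 0B; the lab module: 5M 4B)

7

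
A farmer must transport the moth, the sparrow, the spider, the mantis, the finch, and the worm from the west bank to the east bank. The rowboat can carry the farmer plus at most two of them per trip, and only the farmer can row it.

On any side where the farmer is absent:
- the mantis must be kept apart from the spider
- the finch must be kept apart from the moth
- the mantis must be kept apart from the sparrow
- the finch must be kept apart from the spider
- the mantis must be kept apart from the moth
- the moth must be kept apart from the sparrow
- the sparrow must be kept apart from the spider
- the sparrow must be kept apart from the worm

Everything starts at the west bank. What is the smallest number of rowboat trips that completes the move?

Whatever the first load, the items left behind include a forbidden pair without the farmer. No opening move is safe, so no plan exists.

impossible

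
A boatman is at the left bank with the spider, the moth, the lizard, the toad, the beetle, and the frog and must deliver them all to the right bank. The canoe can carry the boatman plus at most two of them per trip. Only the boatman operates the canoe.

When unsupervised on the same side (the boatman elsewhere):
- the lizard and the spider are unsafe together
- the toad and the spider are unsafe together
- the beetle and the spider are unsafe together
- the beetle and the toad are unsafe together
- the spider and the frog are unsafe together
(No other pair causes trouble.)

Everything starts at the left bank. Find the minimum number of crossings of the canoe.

Counting alone: the boatman can take at most 2 across per trip to the right bank, so moving all 6 needs at least 3 loaded trips out, with a return between consecutive ones — at least 5 crossings.
The safety rule pushes this higher. Following every safe sequence of crossings, the most of the 6 that can be at the right bank as the canoe arrives there on crossings 5, 7 is 4, 5 respectively — never all 6.
So no plan with fewer than 9 crossings exists, and this one achieves 9:
1. Boatman goes to the right bank with the spider and the toad.  [the left bank: the beetle, the frog, the lizard, the moth | the right bank: the spider, the toad]
2. Boatman goes back to the left bank with the spider.  [the left bank: the beetle, the frog, the lizard, the moth, the spider | the right bank: the toad]
3. Boatman goes to the right bank with the moth and the spider.  [the left bank: the beetle, the frog, the lizard | the right bank: the moth, the spider, the toad]
4. Boatman goes back to the left bank with the spider.  [the left bank: the beetle, the frog, the lizard, the spider | the right bank: the moth, the toad]
5. Boatman goes to the right bank with the lizard and the spider.  [the left bank: the beetle, the frog | the right bank: the lizard, the moth, the spider, the toad]
6. Boatman goes back to the left bank with the spider.  [the left bank: the beetle, the frog, the spider | the right bank: the lizard, the moth, the toad]
7. Boatman goes to the right bank with the frog and the spider.  [the left bank: the beetle | the right bank: the frog, the lizard, the moth, the spider, the toad]
8. Boatman goes back to the left bank with the spider.  [the left bank: the beetle, the spider | the right bank: the frog, the lizard, the moth, the toad]
9. Boatman goes to the right bank with the beetle and the spider.  [the left bank: — | the right bank: the beetle, the frog, the lizard, the moth, the spider, the toad]

9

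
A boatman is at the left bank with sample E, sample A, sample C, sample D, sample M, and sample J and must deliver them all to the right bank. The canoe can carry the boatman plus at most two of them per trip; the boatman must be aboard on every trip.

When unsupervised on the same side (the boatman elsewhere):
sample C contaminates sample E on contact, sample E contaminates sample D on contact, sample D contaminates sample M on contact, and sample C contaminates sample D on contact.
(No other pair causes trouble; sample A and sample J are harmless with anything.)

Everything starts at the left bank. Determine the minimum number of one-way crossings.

Counting alone: the boatman can take at most 2 across per trip to the right bank, so moving all 6 needs at least 3 loaded trips out, with a return between consecutive ones — at least 5 crossings.
The safety rule pushes this higher. Following every safe sequence of crossings, the most of the 6 that can be at the right bank as the canoe arrives there on crossings 5, 7 is 4, 5 respectively — never all 6.
So no plan with fewer than 9 crossings exists, and this one achieves 9:
1. Boatman goes to the right bank with sample D and sample E.  [the left bank: sample A, sample C, sample J, sample M | the right bank: sample D, sample E]
2. Boatman goes back to the left bank with sample E.  [the left bank: sample A, sample C, sample E, sample J, sample M | the right bank: sample D]
3. Boatman goes to the right bank with sample A and sample E.  [the left bank: sample C, sample J, sample M | the right bank: sample A, sample D, sample E]
4. Boatman goes back to the left bank with sample E.  [the left bank: sample C, sample E, sample J, sample M | the right bank: sample A, sample D]
5. Boatman goes to the right bank with sample E and sample M.  [the left bank: sample C, sample J | the right bank: sample A, sample D, sample E, sample M]
6. Boatman goes back to the left bank with sample D.  [the left bank: sample C, sample D, sample J | the right bank: sample A, sample E, sample M]
7. Boatman goes to the right bank with sample C and sample J.  [the left bank: sample D | the right bank: sample A, sample C, sample E, sample J, sample M]
8. Boatman goes back to the left bank with sample E.  [the left bank: sample D, sample E | the right bank: sample A, sample C, sample J, sample M]
9. Boatman goes to the right bank with sample D and sample E.  [the left bank: — | the right bank: sample A, sample C, sample D, sample E, sample J, sample M]

9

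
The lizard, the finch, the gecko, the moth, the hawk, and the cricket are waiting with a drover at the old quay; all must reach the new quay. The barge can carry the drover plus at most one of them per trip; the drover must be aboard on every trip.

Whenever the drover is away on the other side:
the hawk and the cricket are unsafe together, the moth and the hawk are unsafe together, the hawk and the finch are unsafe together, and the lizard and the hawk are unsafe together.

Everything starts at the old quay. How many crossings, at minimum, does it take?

impossible

Following every safe sequence of crossings from the start, the most of the 6 that can be at the new quay as the barge arrives there on crossings 1, 3, 5 is 1, 2, 3 respectively; the best ever achieved is 3 of 6.
From crossing 7 on, no configuration arises that was not already reachable earlier: only 22 distinct safe configurations (who is on which side, and where the barge is) can ever be reached, none of them has everyone across, and every continuation just revisits them. So no valid plan exists.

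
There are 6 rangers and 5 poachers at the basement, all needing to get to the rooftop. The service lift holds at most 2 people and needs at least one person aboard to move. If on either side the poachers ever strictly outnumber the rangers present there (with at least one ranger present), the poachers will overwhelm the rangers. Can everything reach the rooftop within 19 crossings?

Yes

Yes — this plan uses 19 crossings (≤ 19):
1. 2 poachers → the rooftop.  (the basement: 6R 3P; the rooftop: 0R 2P)
2. 1 poacher ← the basement.  (the basement: 6R 4P; the rooftop: 0R 1P)
3. 2 poachers → the rooftop.  (the basement: 6R 2P; the rooftop: 0R 3P)
4. 1 poacher ← the basement.  (the basement: 6R 3P; the rooftop: 0R 2P)
5. 2 rangers → the rooftop.  (the basement: 4R 3P; the rooftop: 2R 2P)
6. 1 poacher ← the basement.  (the basement: 4R 4P; the rooftop: 2R 1P)
7. 1 ranger and 1 poacher → the rooftop.  (the basement: 3R 3P; the rooftop: 3R 2P)
8. 1 ranger ← the basement.  (the basement: 4R 3P; the rooftop: 2R 2P)
9. 1 ranger and 1 poacher → the rooftop.  (the basement: 3R 2P; the rooftop: 3R 3P)
10. 1 poacher ← the basement.  (the basement: 3R 3P; the rooftop: 3R 2P)
11. 1 ranger and 1 poacher → the rooftop.  (the basement: 2R 2P; the rooftop: 4R 3P)
12. 1 ranger ← the basement.  (the basement: 3R 2P; the rooftop: 3R 3P)
13. 1 ranger and 1 poacher → the rooftop.  (the basement: 2R 1P; the rooftop: 4R 4P)
14. 1 poacher ← the basement.  (the basement: 2R 2P; the rooftop: 4R 3P)
15. 1 ranger and 1 poacher → the rooftop.  (the basement: 1R 1P; the rooftop: 5R 4P)
16. 1 ranger ← the basement.  (the basement: 2R 1P; the rooftop: 4R 4P)
17. 1 ranger and 1 poacher → the rooftop.  (the basement: 1R 0P; the rooftop: 5R 5P)
18. 1 poacher ← the basement.  (the basement: 1R 1P; the rooftop: 5R 4P)
19. 1 ranger and 1 poacher → the rooftop.  (the basement: 0R 0P; the rooftop: 6R 5P)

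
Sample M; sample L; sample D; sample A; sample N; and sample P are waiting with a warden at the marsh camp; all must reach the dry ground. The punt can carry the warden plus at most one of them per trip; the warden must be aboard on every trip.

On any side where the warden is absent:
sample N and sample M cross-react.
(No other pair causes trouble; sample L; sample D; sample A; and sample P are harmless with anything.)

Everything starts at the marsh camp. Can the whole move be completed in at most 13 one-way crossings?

Yes

Yes — this plan uses 11 crossings (≤ 13):
1. Warden goes to the dry ground with sample M.  [the marsh camp: sample A, sample D, sample L, sample N, sample P | the dry ground: sample M]
2. Warden goes back to the marsh camp alone.  [the marsh camp: sample A, sample D, sample L, sample N, sample P | the dry ground: sample M]
3. Warden goes to the dry ground with sample L.  [the marsh camp: sample A, sample D, sample N, sample P | the dry ground: sample L, sample M]
4. Warden goes back to the marsh camp alone.  [the marsh camp: sample A, sample D, sample N, sample P | the dry ground: sample L, sample M]
5. Warden goes to the dry ground with sample D.  [the marsh camp: sample A, sample N, sample P | the dry ground: sample D, sample L, sample M]
6. Warden goes back to the marsh camp alone.  [the marsh camp: sample A, sample N, sample P | the dry ground: sample D, sample L, sample M]
7. Warden goes to the dry ground with sample A.  [the marsh camp: sample N, sample P | the dry ground: sample A, sample D, sample L, sample M]
8. Warden goes back to the marsh camp alone.  [the marsh camp: sample N, sample P | the dry ground: sample A, sample D, sample L, sample M]
9. Warden goes to the dry ground with sample P.  [the marsh camp: sample N | the dry ground: sample A, sample D, sample L, sample M, sample P]
10. Warden goes back to the marsh camp alone.  [the marsh camp: sample N | the dry ground: sample A, sample D, sample L, sample M, sample P]
11. Warden goes to the dry ground with sample N.  [the marsh camp: — | the dry ground: sample A, sample D, sample L, sample M, sample N, sample P]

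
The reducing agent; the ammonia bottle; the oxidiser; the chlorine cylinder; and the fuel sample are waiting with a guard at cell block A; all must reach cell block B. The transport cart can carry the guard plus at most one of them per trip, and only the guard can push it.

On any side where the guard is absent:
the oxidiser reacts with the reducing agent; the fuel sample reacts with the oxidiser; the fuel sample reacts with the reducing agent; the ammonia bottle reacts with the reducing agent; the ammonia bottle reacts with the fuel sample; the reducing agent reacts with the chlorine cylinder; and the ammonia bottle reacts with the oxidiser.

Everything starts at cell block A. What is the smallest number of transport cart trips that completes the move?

Whatever the first load, the items left behind include a forbidden pair without the guard. No opening move is safe, so no plan exists.

impossible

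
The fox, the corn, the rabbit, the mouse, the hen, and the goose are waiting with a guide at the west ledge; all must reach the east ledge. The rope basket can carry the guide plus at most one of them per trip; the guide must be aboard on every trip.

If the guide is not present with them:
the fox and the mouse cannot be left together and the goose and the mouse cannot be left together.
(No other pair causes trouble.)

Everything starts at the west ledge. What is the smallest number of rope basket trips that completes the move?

Counting alone: the guide can take at most 1 across per trip to the east ledge, so moving all 6 needs at least 6 loaded trips out, with a return between consecutive ones — at least 11 crossings.
The safety rule pushes this higher. Following every safe sequence of crossings, the most of the 6 that can be at the east ledge as the rope basket arrives there on crossing 11 is 5 — never all 6.
So no plan with fewer than 13 crossings exists, and this one achieves 13:
1. Guide goes to the east ledge with the mouse.
2. Guide goes back to the west ledge alone.
3. Guide goes to the east ledge with the fox.
4. Guide goes back to the west ledge with the mouse.
5. Guide goes to the east ledge with the goose.
6. Guide goes back to the west ledge alone.
7. Guide goes to the east ledge with the corn.
8. Guide goes back to the west ledge alone.
9. Guide goes to the east ledge with the rabbit.
10. Guide goes back to the west ledge alone.
11. Guide goes to the east ledge with the hen.
12. Guide goes back to the west ledge alone.
13. Guide goes to the east ledge with the mouse.

13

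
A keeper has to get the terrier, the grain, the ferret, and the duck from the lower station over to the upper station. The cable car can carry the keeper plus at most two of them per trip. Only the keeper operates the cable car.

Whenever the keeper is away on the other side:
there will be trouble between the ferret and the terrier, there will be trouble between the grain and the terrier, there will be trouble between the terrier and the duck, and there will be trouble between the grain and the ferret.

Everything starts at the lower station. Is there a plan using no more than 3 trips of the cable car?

No

Counting alone: the keeper can take at most 2 across per trip to the upper station, so moving all 4 needs at least 2 loaded trips out, with a return between consecutive ones — at least 3 crossings.
The safety rule pushes this higher. Following every safe sequence of crossings, the most of the 4 that can be at the upper station as the cable car arrives there on crossing 3 is 3 — never all 4.
So the move cannot be finished within 3 crossings. (The shortest complete plan takes 5:)
1. Keeper goes to the upper station with the grain and the terrier.
2. Keeper goes back to the lower station with the terrier.
3. Keeper goes to the upper station with the duck and the terrier.
4. Keeper goes back to the lower station with the terrier.
5. Keeper goes to the upper station with the ferret and the terrier.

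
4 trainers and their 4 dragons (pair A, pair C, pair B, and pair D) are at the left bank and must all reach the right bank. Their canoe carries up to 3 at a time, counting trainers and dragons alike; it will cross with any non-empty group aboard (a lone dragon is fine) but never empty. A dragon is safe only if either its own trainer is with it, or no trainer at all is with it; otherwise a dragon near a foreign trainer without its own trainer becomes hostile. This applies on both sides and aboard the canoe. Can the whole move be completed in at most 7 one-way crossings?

Counting alone: each trip to the right bank takes at most 3 across and each return brings at least 1 back, so after t trips out (and t−1 returns) at most 3t − (t−1) of the 8 are across; that first reaches 8 at t = 4, so at least 7 crossings are needed.
The safety rule pushes this higher. Following every safe sequence of crossings, the most of the 8 that can be at the right bank as the canoe arrives there on crossing 7 is 7 — never all 8.
So the move cannot be finished within 7 crossings. (The shortest complete plan takes 9:)
1. dragon A and trainer A cross → the right bank.
2. trainer A crosses ← the left bank.
3. dragon C, trainer A, and trainer C cross → the right bank.
4. dragon A and trainer A cross ← the left bank.
5. trainer A, trainer B, and trainer D cross → the right bank.
6. dragon C crosses ← the left bank.
7. dragon A and dragon C cross → the right bank.
8. dragon A crosses ← the left bank.
9. dragon A, dragon B, and dragon D cross → the right bank.

No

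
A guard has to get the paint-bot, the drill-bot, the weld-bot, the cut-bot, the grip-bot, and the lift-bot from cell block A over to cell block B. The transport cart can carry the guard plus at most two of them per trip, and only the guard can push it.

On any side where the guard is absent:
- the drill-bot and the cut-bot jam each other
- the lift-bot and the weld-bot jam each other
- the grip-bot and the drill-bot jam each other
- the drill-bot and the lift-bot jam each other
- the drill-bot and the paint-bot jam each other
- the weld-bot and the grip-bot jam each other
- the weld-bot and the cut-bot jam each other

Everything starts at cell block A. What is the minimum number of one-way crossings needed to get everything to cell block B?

7

Counting alone: the guard can take at most 2 across per trip to cell block B, so moving all 6 needs at least 3 loaded trips out, with a return between consecutive ones — at least 5 crossings.
The safety rule pushes this higher. Following every safe sequence of crossings, the most of the 6 that can be at cell block B as the transport cart arrives there on crossing 5 is 4 — never all 6.
So no plan with fewer than 7 crossings exists, and this one achieves 7:
1. Guard goes to cell block B with the drill-bot and the weld-bot.  [cell block A: the cut-bot, the grip-bot, the lift-bot, the paint-bot | cell block B: the drill-bot, the weld-bot]
2. Guard goes back to cell block A alone.  [cell block A: the cut-bot, the grip-bot, the lift-bot, the paint-bot | cell block B: the drill-bot, the weld-bot]
3. Guard goes to cell block B with the cut-bot and the paint-bot.  [cell block A: the grip-bot, the lift-bot | cell block B: the cut-bot, the drill-bot, the paint-bot, the weld-bot]
4. Guard goes back to cell block A with the drill-bot and the weld-bot.  [cell block A: the drill-bot, the grip-bot, the lift-bot, the weld-bot | cell block B: the cut-bot, the paint-bot]
5. Guard goes to cell block B with the grip-bot and the lift-bot.  [cell block A: the drill-bot, the weld-bot | cell block B: the cut-bot, the grip-bot, the lift-bot, the paint-bot]
6. Guard goes back to cell block A alone.  [cell block A: the drill-bot, the weld-bot | cell block B: the cut-bot, the grip-bot, the lift-bot, the paint-bot]
7. Guard goes to cell block B with the drill-bot and the weld-bot.  [cell block A: — | cell block B: the cut-bot, the drill-bot, the grip-bot, the lift-bot, the paint-bot, the weld-bot]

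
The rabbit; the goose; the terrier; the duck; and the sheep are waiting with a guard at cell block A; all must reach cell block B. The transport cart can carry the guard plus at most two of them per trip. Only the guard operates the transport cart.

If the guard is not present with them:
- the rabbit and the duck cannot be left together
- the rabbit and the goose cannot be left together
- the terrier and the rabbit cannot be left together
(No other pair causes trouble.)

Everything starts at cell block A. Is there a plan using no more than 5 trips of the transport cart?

Yes

Yes — this plan uses 5 crossings (≤ 5):
1. Guard goes to cell block B with the goose and the rabbit.
2. Guard goes back to cell block A with the rabbit.
3. Guard goes to cell block B with the duck and the terrier.
4. Guard goes back to cell block A alone.
5. Guard goes to cell block B with the rabbit and the sheep.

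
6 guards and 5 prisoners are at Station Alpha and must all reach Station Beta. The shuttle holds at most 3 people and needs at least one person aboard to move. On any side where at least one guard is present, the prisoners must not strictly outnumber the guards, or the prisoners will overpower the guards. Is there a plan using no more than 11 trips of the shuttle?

Yes — this plan uses 9 crossings (≤ 11):
1. 3 prisoners → Station Beta.  (Station Alpha: 6G 2P; Station Beta: 0G 3P)
2. 1 prisoner ← Station Alpha.  (Station Alpha: 6G 3P; Station Beta: 0G 2P)
3. 3 guards → Station Beta.  (Station Alpha: 3G 3P; Station Beta: 3G 2P)
4. 1 guard ← Station Alpha.  (Station Alpha: 4G 3P; Station Beta: 2G 2P)
5. 2 guards and 1 prisoner → Station Beta.  (Station Alpha: 2G 2P; Station Beta: 4G 3P)
6. 1 guard ← Station Alpha.  (Station Alpha: 3G 2P; Station Beta: 3G 3P)
7. 2 guards and 1 prisoner → Station Beta.  (Station Alpha: 1G 1P; Station Beta: 5G 4P)
8. 1 guard ← Station Alpha.  (Station Alpha: 2G 1P; Station Beta: 4G 4P)
9. 2 guards and 1 prisoner → Station Beta.  (Station Alpha: 0G 0P; Station Beta: 6G 5P)

Yes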